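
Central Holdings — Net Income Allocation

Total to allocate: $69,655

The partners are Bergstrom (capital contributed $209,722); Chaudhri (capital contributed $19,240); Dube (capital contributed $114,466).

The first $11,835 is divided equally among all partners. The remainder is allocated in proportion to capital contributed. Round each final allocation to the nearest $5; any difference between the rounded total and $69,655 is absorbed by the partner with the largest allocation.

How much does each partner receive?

$11,835 shared equally gives $3,945 per partner.
Remainder $57,820 by capital contributed (total 343,428): Bergstrom 35,309.08 → $35,310; Chaudhri 3,239.27 → $3,240; Dube 19,271.65 → $19,270.
Totals: Bergstrom $3,945 + $35,310 = $39,255; Chaudhri $3,945 + $3,240 = $7,185; Dube $3,945 + $19,270 = $23,215.

Bergstrom: $39,255; Chaudhri: $7,185; Dube: $23,215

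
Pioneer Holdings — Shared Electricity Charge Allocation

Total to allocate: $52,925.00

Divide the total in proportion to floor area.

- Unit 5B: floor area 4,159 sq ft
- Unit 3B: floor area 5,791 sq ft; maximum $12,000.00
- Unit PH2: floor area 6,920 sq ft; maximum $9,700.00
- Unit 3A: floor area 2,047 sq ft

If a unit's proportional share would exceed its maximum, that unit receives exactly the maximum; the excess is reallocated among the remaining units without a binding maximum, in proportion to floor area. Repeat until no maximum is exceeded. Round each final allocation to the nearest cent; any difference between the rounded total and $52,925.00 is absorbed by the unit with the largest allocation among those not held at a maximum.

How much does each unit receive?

Floor area total: 18,917.
Pro-rata shares before constraints: Unit 5B 11,635.8342; Unit 3B 16,201.7590; Unit PH2 19,360.4166; Unit 3A 5,726.9903.
Cap binds for Unit 3B ($12,000.00), Unit PH2 ($9,700.00); residual $31,225.00 reallocated over remaining floor area 6,206.
Redistributed shares: Unit 5B 20,925.6808 → $20,925.68; Unit 3A 10,299.3192 → $10,299.32.

Unit 5B: $20,925.68; Unit 3B: $12,000.00; Unit PH2: $9,700.00; Unit 3A: $10,299.32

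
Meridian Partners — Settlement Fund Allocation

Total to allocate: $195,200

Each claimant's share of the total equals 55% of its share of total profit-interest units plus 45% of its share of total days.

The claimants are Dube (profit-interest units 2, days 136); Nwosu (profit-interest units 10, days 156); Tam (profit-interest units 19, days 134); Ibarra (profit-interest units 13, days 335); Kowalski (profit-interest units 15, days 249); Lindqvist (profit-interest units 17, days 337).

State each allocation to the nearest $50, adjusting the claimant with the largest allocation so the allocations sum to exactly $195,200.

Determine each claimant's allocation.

Dube: $11,700 | Nwosu: $24,300 | Tam: $35,600 | Ibarra: $40,200 | Kowalski: $37,450 | Lindqvist: $45,950

Totals — profit-interest units 76, days 1,347.
Composite weights (55% profit-interest units + 45% days): Dube 0.0599; Nwosu 0.1245; Tam 0.1823; Ibarra 0.2060; Kowalski 0.1917; Lindqvist 0.2356.
Raw shares: Dube 11,694.04; Nwosu 24,299.32; Tam 35,578.35; Ibarra 40,210.09; Kowalski 37,427.16; Lindqvist 45,991.04.
Rounded to nearest $50: Dube $11,700; Nwosu $24,300; Tam $35,600; Ibarra $40,200; Kowalski $37,450; Lindqvist $46,000. Sum = $195,250.
Difference $195,200 − $195,250 = −$50 applied to largest allocation (Lindqvist): Lindqvist becomes $45,950.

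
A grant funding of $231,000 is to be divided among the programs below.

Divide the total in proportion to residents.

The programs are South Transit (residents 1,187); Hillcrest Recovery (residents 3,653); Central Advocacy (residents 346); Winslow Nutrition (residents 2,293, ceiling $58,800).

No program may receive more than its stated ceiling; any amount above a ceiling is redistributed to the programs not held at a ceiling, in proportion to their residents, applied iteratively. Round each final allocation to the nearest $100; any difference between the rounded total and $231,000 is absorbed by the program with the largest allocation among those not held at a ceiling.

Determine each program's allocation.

South Transit: $39,400 · Hillcrest Recovery: $121,300 · Central Advocacy: $11,500 · Winslow Nutrition: $58,800

Combined residents = 7,479.
Unconstrained shares: South Transit 36,662.25; Hillcrest Recovery 112,828.32; Central Advocacy 10,686.72; Winslow Nutrition 70,822.70.
Held at cap: Winslow Nutrition ($58,800); remaining pool $172,200 reallocated over remaining residents 5,186.
Remaining shares: South Transit 39,414.08 → $39,400; Hillcrest Recovery 121,297.07 → $121,300; Central Advocacy 11,488.85 → $11,500.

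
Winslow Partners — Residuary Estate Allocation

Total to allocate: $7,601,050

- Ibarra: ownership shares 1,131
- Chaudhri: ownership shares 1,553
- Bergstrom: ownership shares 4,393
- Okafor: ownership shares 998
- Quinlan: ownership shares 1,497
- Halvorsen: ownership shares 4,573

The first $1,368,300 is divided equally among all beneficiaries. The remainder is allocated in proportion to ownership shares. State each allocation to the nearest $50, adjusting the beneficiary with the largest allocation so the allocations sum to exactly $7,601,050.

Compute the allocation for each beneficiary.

Ibarra: $726,400 | Chaudhri: $912,350 | Bergstrom: $2,163,750 | Okafor: $667,800 | Quinlan: $887,700 | Halvorsen: $2,243,050

First tranche $1,368,300 split equally: $228,050 each.
Remainder $6,232,750 by ownership shares (total 14,145): Ibarra 498,355.62 → $498,350; Chaudhri 684,302.63 → $684,300; Bergstrom 1,935,699.59 → $1,935,700; Okafor 439,751.47 → $439,750; Quinlan 659,627.20 → $659,650; Halvorsen 2,015,013.49 → $2,015,000.
Totals: Ibarra $228,050 + $498,350 = $726,400; Chaudhri $228,050 + $684,300 = $912,350; Bergstrom $228,050 + $1,935,700 = $2,163,750; Okafor $228,050 + $439,750 = $667,800; Quinlan $228,050 + $659,650 = $887,700; Halvorsen $228,050 + $2,015,000 = $2,243,050.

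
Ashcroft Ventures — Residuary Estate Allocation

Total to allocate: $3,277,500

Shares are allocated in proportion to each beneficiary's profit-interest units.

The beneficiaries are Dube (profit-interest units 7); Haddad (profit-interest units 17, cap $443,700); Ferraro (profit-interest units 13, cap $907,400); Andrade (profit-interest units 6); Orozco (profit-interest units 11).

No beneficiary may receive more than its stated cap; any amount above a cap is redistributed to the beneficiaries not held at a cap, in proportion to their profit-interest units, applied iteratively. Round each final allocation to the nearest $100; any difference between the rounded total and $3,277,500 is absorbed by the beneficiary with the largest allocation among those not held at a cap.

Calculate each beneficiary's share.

Dube: $561,900 | Haddad: $443,700 | Ferraro: $907,400 | Andrade: $481,600 | Orozco: $882,900

Sum of profit-interest units: 54.
Proportional shares (ignoring caps): Dube 424,861.11; Haddad 1,031,805.56; Ferraro 789,027.78; Andrade 364,166.67; Orozco 667,638.89.
Capped: Haddad ($443,700); residual $2,833,800 reallocated over remaining profit-interest units 37.
Capped: Ferraro ($907,400); residual $1,926,400 reallocated over remaining profit-interest units 24.
Remaining shares: Dube 561,866.67 → $561,900; Andrade 481,600.00 → $481,600; Orozco 882,933.33 → $882,900.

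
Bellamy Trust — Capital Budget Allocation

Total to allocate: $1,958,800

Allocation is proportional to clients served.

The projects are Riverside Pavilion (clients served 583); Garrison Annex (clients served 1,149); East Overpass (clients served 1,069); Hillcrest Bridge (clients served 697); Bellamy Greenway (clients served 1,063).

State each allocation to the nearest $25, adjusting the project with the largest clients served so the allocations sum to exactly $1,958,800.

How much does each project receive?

Combined clients served = 583 + 1,149 + 1,069 + 697 + 1,063 = 4,561.
Raw shares: Riverside Pavilion 250,379.39; Garrison Annex 493,457.84; East Overpass 459,100.46; Hillcrest Bridge 299,338.65; Bellamy Greenway 456,523.66.
After rounding ($25): Riverside Pavilion $250,375; Garrison Annex $493,450; East Overpass $459,100; Hillcrest Bridge $299,350; Bellamy Greenway $456,525. Sum = $1,958,800.
Sum already equals the total — no adjustment.

Riverside Pavilion: $250,375; Garrison Annex: $493,450; East Overpass: $459,100; Hillcrest Bridge: $299,350; Bellamy Greenway: $456,525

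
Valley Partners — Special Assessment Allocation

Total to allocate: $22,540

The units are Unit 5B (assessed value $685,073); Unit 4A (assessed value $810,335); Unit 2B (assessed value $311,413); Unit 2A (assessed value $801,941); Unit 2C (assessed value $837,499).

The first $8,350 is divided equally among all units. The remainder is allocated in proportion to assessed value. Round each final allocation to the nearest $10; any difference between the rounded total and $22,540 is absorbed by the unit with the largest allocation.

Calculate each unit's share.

First tranche $8,350 split equally: $1,670 each.
Remainder $14,190 by assessed value (total 3,446,261): Unit 5B 2,820.79 → $2,820; Unit 4A 3,336.56 → $3,340; Unit 2B 1,282.24 → $1,280; Unit 2A 3,302.00 → $3,300; Unit 2C 3,448.41 → $3,450.
Totals: Unit 5B $1,670 + $2,820 = $4,490; Unit 4A $1,670 + $3,340 = $5,010; Unit 2B $1,670 + $1,280 = $2,950; Unit 2A $1,670 + $3,300 = $4,970; Unit 2C $1,670 + $3,450 = $5,120.

Unit 5B: $4,490; Unit 4A: $5,010; Unit 2B: $2,950; Unit 2A: $4,970; Unit 2C: $5,120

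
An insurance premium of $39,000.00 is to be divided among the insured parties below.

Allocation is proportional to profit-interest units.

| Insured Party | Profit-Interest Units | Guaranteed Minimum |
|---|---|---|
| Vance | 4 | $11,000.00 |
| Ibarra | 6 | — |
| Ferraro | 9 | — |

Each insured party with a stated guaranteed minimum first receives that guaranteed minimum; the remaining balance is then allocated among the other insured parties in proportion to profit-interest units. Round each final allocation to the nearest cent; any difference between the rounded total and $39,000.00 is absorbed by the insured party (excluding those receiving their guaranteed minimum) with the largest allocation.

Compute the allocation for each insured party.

Fund the minimums — Vance $11,000.00. Residual $28,000.00.
Residual split over remaining profit-interest units 15: Ibarra 11,200.0000 → $11,200.00; Ferraro 16,800.0000 → $16,800.00.

Vance: $11,000.00 · Ibarra: $11,200.00 · Ferraro: $16,800.00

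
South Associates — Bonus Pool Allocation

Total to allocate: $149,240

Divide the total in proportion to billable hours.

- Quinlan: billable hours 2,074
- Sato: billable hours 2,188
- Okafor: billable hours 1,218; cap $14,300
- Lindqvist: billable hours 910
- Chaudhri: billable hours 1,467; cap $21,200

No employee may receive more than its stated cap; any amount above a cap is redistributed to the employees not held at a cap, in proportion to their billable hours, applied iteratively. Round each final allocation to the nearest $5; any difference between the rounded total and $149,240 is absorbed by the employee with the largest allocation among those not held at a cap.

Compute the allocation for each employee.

Quinlan: $45,610 · Sato: $48,120 · Okafor: $14,300 · Lindqvist: $20,010 · Chaudhri: $21,200

Total billable hours = 7,857.
Unconstrained shares: Quinlan 39,394.65; Sato 41,560.03; Okafor 23,135.33; Lindqvist 17,285.02; Chaudhri 27,864.97.
Held at cap: Okafor ($14,300), Chaudhri ($21,200); remaining pool $113,740 reallocated over remaining billable hours 5,172.
Shares after redistribution: Quinlan 45,610.36 → $45,610; Sato 48,117.39 → $48,115; Lindqvist 20,012.26 → $20,010.
Rounding difference +$5 applied to Sato → $48,120.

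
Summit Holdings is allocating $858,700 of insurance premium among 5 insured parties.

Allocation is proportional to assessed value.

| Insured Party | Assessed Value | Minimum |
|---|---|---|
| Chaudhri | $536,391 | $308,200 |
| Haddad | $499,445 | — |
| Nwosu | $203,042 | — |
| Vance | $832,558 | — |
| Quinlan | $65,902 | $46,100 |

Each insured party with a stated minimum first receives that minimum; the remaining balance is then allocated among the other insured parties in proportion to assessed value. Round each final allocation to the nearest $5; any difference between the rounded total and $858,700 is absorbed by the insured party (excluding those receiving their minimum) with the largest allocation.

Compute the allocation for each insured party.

Chaudhri: $308,200; Haddad: $164,110; Nwosu: $66,720; Vance: $273,570; Quinlan: $46,100

Minimums first: Chaudhri $308,200; Quinlan $46,100. Balance $504,400.
Balance split over remaining assessed value 1,535,045: Haddad 164,112.49 → $164,110; Nwosu 66,717.51 → $66,720; Vance 273,570.00 → $273,570.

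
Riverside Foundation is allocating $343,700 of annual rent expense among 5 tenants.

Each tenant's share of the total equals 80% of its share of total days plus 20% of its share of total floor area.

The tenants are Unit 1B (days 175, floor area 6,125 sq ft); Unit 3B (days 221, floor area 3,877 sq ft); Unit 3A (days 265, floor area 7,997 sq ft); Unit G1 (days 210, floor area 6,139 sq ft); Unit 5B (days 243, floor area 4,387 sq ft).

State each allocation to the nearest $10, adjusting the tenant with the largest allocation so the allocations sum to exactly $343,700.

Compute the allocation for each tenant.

Unit 1B: $57,950; Unit 3B: $63,890; Unit 3A: $84,680; Unit G1: $66,630; Unit 5B: $70,550

Totals — days 1,114, floor area 28,525.
Combined weights (80% days + 20% floor area): Unit 1B 0.1686; Unit 3B 0.1859; Unit 3A 0.2464; Unit G1 0.1939; Unit 5B 0.2053.
Pro-rata amounts: Unit 1B 57,954.02; Unit 3B 63,890.58; Unit 3A 84,679.20; Unit G1 66,626.54; Unit 5B 70,549.67.
At nearest $10: Unit 1B $57,950; Unit 3B $63,890; Unit 3A $84,680; Unit G1 $66,630; Unit 5B $70,550. Sum = $343,700.
Rounded total matches; no reconciliation needed.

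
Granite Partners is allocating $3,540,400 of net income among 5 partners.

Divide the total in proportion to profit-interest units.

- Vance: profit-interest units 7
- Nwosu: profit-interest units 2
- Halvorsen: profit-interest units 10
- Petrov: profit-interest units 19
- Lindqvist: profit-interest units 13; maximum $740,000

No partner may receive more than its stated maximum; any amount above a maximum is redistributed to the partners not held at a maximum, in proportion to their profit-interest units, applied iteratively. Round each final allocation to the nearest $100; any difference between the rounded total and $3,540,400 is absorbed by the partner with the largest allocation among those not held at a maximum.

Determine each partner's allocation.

Vance: $515,900 | Nwosu: $147,400 | Halvorsen: $736,900 | Petrov: $1,400,200 | Lindqvist: $740,000

Combined profit-interest units = 51.
Proportional shares (ignoring caps): Vance 485,937.25; Nwosu 138,839.22; Halvorsen 694,196.08; Petrov 1,318,972.55; Lindqvist 902,454.90.
Capped: Lindqvist ($740,000); residual $2,800,400 reallocated over remaining profit-interest units 38.
Remaining shares: Vance 515,863.16 → $515,900; Nwosu 147,389.47 → $147,400; Halvorsen 736,947.37 → $736,900; Petrov 1,400,200.00 → $1,400,200.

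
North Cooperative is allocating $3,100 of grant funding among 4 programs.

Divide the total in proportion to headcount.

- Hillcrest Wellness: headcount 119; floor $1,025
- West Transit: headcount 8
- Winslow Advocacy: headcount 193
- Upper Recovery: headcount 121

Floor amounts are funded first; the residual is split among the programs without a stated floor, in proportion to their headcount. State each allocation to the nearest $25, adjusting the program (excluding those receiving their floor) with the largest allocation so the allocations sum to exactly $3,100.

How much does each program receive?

Guaranteed amounts: Hillcrest Wellness $1,025. Remaining pool $2,075.
Remaining pool split over remaining headcount 322: West Transit 51.55 → $50; Winslow Advocacy 1,243.71 → $1,250; Upper Recovery 779.74 → $775.

Hillcrest Wellness: $1,025 | West Transit: $50 | Winslow Advocacy: $1,250 | Upper Recovery: $775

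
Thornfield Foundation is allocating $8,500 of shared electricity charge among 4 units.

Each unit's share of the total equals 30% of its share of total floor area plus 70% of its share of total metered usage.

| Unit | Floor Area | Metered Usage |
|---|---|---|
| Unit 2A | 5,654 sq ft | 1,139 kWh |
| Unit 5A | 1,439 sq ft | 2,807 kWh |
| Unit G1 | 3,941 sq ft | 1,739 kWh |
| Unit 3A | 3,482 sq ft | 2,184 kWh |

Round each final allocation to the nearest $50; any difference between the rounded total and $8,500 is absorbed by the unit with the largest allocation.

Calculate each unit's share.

Floor area total 14,516; metered usage total 7,869.
Blended shares (30% floor area + 70% metered usage): Unit 2A 0.2182; Unit 5A 0.2794; Unit G1 0.2361; Unit 3A 0.2662.
Pro-rata amounts: Unit 2A 1,854.46; Unit 5A 2,375.25; Unit G1 2,007.22; Unit 3A 2,263.07.
At nearest $50: Unit 2A $1,850; Unit 5A $2,400; Unit G1 $2,000; Unit 3A $2,250. Sum = $8,500.
No rounding difference to absorb.

Unit 2A: $1,850 · Unit 5A: $2,400 · Unit G1: $2,000 · Unit 3A: $2,250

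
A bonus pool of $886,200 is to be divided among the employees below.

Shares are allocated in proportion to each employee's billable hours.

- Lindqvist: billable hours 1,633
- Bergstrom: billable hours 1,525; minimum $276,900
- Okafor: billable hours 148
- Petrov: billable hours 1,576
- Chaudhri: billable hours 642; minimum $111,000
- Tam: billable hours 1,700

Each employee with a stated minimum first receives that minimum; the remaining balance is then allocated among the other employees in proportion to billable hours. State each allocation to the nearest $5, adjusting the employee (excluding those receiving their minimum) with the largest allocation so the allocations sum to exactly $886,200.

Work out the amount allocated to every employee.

Guaranteed amounts: Bergstrom $276,900; Chaudhri $111,000. Residual $498,300.
Residual split over remaining billable hours 5,057: Lindqvist 160,910.40 → $160,910; Okafor 14,583.43 → $14,585; Petrov 155,293.81 → $155,295; Tam 167,512.36 → $167,510.

Lindqvist: $160,910 · Bergstrom: $276,900 · Okafor: $14,585 · Petrov: $155,295 · Chaudhri: $111,000 · Tam: $167,510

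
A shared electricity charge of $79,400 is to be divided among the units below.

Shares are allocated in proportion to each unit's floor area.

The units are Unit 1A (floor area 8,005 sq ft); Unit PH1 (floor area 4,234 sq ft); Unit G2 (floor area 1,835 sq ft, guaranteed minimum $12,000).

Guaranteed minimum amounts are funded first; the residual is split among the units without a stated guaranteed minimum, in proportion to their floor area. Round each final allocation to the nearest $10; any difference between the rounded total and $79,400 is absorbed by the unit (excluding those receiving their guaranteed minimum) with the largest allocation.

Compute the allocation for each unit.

Unit 1A: $44,080; Unit PH1: $23,320; Unit G2: $12,000

Minimums first: Unit G2 $12,000. Remaining pool $67,400.
Remaining pool split over remaining floor area 12,239: Unit 1A 44,083.42 → $44,080; Unit PH1 23,316.58 → $23,320.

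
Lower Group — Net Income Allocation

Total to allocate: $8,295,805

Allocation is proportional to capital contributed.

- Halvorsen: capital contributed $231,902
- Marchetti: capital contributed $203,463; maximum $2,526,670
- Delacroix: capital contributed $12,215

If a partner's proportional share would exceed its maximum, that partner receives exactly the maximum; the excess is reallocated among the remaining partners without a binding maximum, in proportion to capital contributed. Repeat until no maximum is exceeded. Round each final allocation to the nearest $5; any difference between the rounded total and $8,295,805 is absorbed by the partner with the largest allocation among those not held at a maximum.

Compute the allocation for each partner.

Combined capital contributed = 447,580.
Proportional shares (ignoring caps): Halvorsen 4,298,256.78; Marchetti 3,771,145.66; Delacroix 226,402.56.
Cap binds for Marchetti ($2,526,670); balance $5,769,135 reallocated over remaining capital contributed 244,117.
Remaining shares: Halvorsen 5,480,462.01 → $5,480,460; Delacroix 288,672.99 → $288,675.

Halvorsen: $5,480,460; Marchetti: $2,526,670; Delacroix: $288,675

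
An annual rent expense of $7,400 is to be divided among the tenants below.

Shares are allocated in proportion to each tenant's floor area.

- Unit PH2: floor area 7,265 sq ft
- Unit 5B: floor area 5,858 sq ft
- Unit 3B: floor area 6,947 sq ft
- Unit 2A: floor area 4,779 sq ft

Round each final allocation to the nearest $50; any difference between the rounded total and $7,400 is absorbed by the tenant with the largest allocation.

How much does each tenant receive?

Combined floor area = 24,849.
Pro-rata amounts: Unit PH2 7,265/24,849 × $7,400 = 2,163.51; Unit 5B 5,858/24,849 × $7,400 = 1,744.50; Unit 3B 6,947/24,849 × $7,400 = 2,068.81; Unit 2A 4,779/24,849 × $7,400 = 1,423.18.
After rounding ($50): Unit PH2 $2,150; Unit 5B $1,750; Unit 3B $2,050; Unit 2A $1,400. Sum = $7,350.
Difference $7,400 − $7,350 = +$50 applied to largest allocation (Unit PH2): Unit PH2 becomes $2,200.

Unit PH2: $2,200 | Unit 5B: $1,750 | Unit 3B: $2,050 | Unit 2A: $1,400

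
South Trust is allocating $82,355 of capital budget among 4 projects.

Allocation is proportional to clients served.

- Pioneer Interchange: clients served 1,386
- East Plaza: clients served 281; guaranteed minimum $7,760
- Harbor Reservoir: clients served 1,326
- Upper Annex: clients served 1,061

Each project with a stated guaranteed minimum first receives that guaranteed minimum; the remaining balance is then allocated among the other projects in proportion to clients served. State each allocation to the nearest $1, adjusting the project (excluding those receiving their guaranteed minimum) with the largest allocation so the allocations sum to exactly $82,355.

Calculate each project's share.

Pioneer Interchange: $27,402 · East Plaza: $7,760 · Harbor Reservoir: $26,216 · Upper Annex: $20,977

Fund the minimums — East Plaza $7,760. Balance $74,595.
Balance split over remaining clients served 3,773: Pioneer Interchange 27,402.24 → $27,402; Harbor Reservoir 26,216.00 → $26,216; Upper Annex 20,976.75 → $20,977.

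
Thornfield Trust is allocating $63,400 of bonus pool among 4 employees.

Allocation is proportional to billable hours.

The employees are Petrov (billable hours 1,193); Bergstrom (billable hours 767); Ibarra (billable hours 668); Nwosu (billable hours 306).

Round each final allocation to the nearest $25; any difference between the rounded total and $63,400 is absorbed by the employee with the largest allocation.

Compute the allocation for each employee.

Petrov: $25,800; Bergstrom: $16,575; Ibarra: $14,425; Nwosu: $6,600

Sum of billable hours: 2,934.
Raw shares: Petrov 1,193/2,934 × $63,400 = 25,779.21; Bergstrom 767/2,934 × $63,400 = 16,573.89; Ibarra 668/2,934 × $63,400 = 14,434.63; Nwosu 306/2,934 × $63,400 = 6,612.27.
After rounding ($25): Petrov $25,775; Bergstrom $16,575; Ibarra $14,425; Nwosu $6,600. Sum = $63,375.
Difference $63,400 − $63,375 = +$25 applied to largest allocation (Petrov): Petrov becomes $25,800.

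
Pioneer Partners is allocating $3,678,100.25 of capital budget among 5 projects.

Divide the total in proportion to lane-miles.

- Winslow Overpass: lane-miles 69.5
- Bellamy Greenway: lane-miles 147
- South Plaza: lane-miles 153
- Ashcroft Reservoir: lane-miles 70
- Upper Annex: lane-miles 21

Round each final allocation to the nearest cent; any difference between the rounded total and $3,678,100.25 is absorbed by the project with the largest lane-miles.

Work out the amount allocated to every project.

Combined lane-miles = 69.5 + 147 + 153 + 70 + 21 = 460.5.
Raw shares: Winslow Overpass 555,109.5926; Bellamy Greenway 1,174,116.6922; South Plaza 1,222,039.8225; Ashcroft Reservoir 559,103.1868; Upper Annex 167,730.9560.
At nearest cent: Winslow Overpass $555,109.59; Bellamy Greenway $1,174,116.69; South Plaza $1,222,039.82; Ashcroft Reservoir $559,103.19; Upper Annex $167,730.96. Sum = $3,678,100.25.
Sum already equals the total — no adjustment.

Winslow Overpass: $555,109.59 · Bellamy Greenway: $1,174,116.69 · South Plaza: $1,222,039.82 · Ashcroft Reservoir: $559,103.19 · Upper Annex: $167,730.96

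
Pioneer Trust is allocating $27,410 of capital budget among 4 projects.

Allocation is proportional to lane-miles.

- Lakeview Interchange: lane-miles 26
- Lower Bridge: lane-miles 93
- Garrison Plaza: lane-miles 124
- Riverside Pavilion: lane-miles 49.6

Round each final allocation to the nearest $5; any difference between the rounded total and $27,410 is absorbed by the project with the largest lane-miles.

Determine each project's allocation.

Sum of lane-miles: 292.6.
Raw shares: Lakeview Interchange 26/292.6 × $27,410 = 2,435.61; Lower Bridge 93/292.6 × $27,410 = 8,712.00; Garrison Plaza 124/292.6 × $27,410 = 11,615.99; Riverside Pavilion 49.6/292.6 × $27,410 = 4,646.40.
At nearest $5: Lakeview Interchange $2,435; Lower Bridge $8,710; Garrison Plaza $11,615; Riverside Pavilion $4,645. Sum = $27,405.
Difference $27,410 − $27,405 = +$5 applied to largest lane-miles (Garrison Plaza): Garrison Plaza becomes $11,620.

Lakeview Interchange: $2,435 · Lower Bridge: $8,710 · Garrison Plaza: $11,620 · Riverside Pavilion: $4,645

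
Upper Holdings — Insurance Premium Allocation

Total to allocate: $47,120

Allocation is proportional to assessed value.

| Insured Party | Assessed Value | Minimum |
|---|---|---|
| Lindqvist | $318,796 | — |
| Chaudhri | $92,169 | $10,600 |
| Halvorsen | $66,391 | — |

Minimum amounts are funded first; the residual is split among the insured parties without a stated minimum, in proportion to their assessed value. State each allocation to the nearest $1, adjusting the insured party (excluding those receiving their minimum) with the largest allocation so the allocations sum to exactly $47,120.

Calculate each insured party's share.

Minimums first: Chaudhri $10,600. Residual $36,520.
Residual split over remaining assessed value 385,187: Lindqvist 30,225.40 → $30,225; Halvorsen 6,294.60 → $6,295.

Lindqvist: $30,225 | Chaudhri: $10,600 | Halvorsen: $6,295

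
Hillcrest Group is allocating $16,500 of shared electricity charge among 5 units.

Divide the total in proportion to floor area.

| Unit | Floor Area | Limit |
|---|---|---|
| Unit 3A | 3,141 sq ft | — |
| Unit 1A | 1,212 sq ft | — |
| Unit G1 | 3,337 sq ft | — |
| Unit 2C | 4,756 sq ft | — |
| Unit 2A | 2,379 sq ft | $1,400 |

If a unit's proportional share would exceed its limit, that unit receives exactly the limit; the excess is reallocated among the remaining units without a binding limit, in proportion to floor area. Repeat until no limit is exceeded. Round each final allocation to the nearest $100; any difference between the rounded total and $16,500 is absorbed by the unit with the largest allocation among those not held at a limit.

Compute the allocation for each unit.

Total floor area = 14,825.
Proportional shares (ignoring caps): Unit 3A 3,495.89; Unit 1A 1,348.94; Unit G1 3,714.03; Unit 2C 5,293.36; Unit 2A 2,647.79.
Cap binds for Unit 2A ($1,400); balance $15,100 reallocated over remaining floor area 12,446.
Redistributed shares: Unit 3A 3,810.79 → $3,800; Unit 1A 1,470.45 → $1,500; Unit G1 4,048.59 → $4,000; Unit 2C 5,770.18 → $5,800.

Unit 3A: $3,800; Unit 1A: $1,500; Unit G1: $4,000; Unit 2C: $5,800; Unit 2A: $1,400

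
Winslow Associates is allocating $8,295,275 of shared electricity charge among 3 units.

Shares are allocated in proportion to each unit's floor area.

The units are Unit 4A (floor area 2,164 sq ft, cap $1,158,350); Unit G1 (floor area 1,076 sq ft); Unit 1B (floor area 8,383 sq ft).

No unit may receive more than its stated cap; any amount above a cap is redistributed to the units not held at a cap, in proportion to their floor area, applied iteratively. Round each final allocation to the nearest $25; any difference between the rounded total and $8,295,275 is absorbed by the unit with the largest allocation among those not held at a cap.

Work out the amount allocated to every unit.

Unit 4A: $1,158,350; Unit G1: $811,850; Unit 1B: $6,325,075

Floor area total: 11,623.
Pro-rata shares before constraints: Unit 4A 1,544,435.61; Unit G1 767,935.64; Unit 1B 5,982,903.75.
Held at cap: Unit 4A ($1,158,350); balance $7,136,925 reallocated over remaining floor area 9,459.
Shares after redistribution: Unit G1 811,854.46 → $811,850; Unit 1B 6,325,070.54 → $6,325,075.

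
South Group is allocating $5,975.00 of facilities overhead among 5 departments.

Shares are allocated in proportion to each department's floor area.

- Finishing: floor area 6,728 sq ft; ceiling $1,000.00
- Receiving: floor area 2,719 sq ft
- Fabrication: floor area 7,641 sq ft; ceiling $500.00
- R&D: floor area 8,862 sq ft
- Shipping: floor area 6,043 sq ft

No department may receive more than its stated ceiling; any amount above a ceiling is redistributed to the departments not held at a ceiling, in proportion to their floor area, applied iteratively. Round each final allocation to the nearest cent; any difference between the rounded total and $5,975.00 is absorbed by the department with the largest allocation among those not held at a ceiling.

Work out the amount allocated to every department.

Finishing: $1,000.00 | Receiving: $690.40 | Fabrication: $500.00 | R&D: $2,250.19 | Shipping: $1,534.41

Combined floor area = 31,993.
Unconstrained shares: Finishing 1,256.5186; Receiving 507.7994; Fabrication 1,427.0301; R&D 1,655.0636; Shipping 1,128.5883.
Held at cap: Finishing ($1,000.00), Fabrication ($500.00); residual $4,475.00 reallocated over remaining floor area 17,624.
Shares after redistribution: Receiving 690.3952 → $690.40; R&D 2,250.1958 → $2,250.20; Shipping 1,534.4090 → $1,534.41.
Rounding difference −$0.01 applied to R&D → $2,250.19.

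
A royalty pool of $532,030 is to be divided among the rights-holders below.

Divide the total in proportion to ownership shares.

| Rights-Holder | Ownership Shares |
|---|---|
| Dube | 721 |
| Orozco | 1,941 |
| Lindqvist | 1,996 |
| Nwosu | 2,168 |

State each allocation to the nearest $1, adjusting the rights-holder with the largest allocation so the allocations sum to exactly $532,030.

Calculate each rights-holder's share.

Dube: $56,196; Orozco: $151,285; Lindqvist: $155,572; Nwosu: $168,977

Total ownership shares = 6,826.
Pro-rata amounts: Dube 721/6,826 × $532,030 = 56,195.96; Orozco 1,941/6,826 × $532,030 = 151,284.83; Lindqvist 1,996/6,826 × $532,030 = 155,571.62; Nwosu 2,168/6,826 × $532,030 = 168,977.59.
Rounded to nearest $1: Dube $56,196; Orozco $151,285; Lindqvist $155,572; Nwosu $168,978. Sum = $532,031.
Difference $532,030 − $532,031 = −$1 applied to largest allocation (Nwosu): Nwosu becomes $168,977.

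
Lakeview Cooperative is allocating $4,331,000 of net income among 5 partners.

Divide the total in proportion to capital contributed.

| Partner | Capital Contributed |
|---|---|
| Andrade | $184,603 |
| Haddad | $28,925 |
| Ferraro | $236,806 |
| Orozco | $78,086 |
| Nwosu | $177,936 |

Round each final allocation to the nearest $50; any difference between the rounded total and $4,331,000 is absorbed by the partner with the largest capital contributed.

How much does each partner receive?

Capital contributed total: 184,603 + 28,925 + 236,806 + 78,086 + 177,936 = 706,356.
Unrounded shares: Andrade 1,131,887.59; Haddad 177,352.74; Ferraro 1,451,968.68; Orozco 478,781.90; Nwosu 1,091,009.09.
At nearest $50: Andrade $1,131,900; Haddad $177,350; Ferraro $1,451,950; Orozco $478,800; Nwosu $1,091,000. Sum = $4,331,000.
No rounding difference to absorb.

Andrade: $1,131,900 | Haddad: $177,350 | Ferraro: $1,451,950 | Orozco: $478,800 | Nwosu: $1,091,000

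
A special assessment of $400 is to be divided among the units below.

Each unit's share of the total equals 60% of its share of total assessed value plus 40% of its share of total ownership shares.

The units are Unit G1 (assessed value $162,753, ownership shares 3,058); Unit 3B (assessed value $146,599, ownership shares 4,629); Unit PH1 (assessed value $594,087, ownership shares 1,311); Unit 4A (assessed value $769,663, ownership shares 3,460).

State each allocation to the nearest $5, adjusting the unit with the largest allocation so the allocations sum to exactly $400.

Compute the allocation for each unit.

Unit G1: $65 · Unit 3B: $80 · Unit PH1: $100 · Unit 4A: $155

Assessed value total 1,673,102; ownership shares total 12,458.
Blended shares (60% assessed value + 40% ownership shares): Unit G1 0.1566; Unit 3B 0.2012; Unit PH1 0.2551; Unit 4A 0.3871.
Unrounded shares: Unit G1 62.62; Unit 3B 80.48; Unit PH1 102.06; Unit 4A 154.84.
At nearest $5: Unit G1 $65; Unit 3B $80; Unit PH1 $100; Unit 4A $155. Sum = $400.
Sum already equals the total — no adjustment.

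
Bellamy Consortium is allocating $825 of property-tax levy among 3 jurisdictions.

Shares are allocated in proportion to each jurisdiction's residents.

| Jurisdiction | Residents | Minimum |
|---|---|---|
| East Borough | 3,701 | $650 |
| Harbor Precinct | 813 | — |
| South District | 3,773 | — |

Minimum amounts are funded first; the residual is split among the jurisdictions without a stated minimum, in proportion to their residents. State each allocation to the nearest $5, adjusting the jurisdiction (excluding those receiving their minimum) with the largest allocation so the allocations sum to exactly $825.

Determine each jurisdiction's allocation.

Guaranteed amounts: East Borough $650. Remaining pool $175.
Remaining pool split over remaining residents 4,586: Harbor Precinct 31.02 → $30; South District 143.98 → $145.

East Borough: $650; Harbor Precinct: $30; South District: $145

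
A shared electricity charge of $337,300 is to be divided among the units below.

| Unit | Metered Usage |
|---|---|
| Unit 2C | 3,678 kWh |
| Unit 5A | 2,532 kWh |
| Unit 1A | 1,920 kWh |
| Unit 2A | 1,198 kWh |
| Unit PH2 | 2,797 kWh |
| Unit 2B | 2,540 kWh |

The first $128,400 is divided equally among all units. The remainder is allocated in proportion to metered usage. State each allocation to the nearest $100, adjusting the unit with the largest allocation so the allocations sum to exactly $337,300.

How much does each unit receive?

Unit 2C: $73,700 · Unit 5A: $57,500 · Unit 1A: $48,800 · Unit 2A: $38,500 · Unit PH2: $61,200 · Unit 2B: $57,600

$128,400 shared equally gives $21,400 per unit.
Remainder $208,900 by metered usage (total 14,665): Unit 2C 52,392.38 → $52,400; Unit 5A 36,067.83 → $36,100; Unit 1A 27,350.02 → $27,400; Unit 2A 17,065.27 → $17,100; Unit PH2 39,842.71 → $39,800; Unit 2B 36,181.79 → $36,200.
Rounding difference −$100 on remainder applied to Unit 2C.
Totals: Unit 2C $21,400 + $52,300 = $73,700; Unit 5A $21,400 + $36,100 = $57,500; Unit 1A $21,400 + $27,400 = $48,800; Unit 2A $21,400 + $17,100 = $38,500; Unit PH2 $21,400 + $39,800 = $61,200; Unit 2B $21,400 + $36,200 = $57,600.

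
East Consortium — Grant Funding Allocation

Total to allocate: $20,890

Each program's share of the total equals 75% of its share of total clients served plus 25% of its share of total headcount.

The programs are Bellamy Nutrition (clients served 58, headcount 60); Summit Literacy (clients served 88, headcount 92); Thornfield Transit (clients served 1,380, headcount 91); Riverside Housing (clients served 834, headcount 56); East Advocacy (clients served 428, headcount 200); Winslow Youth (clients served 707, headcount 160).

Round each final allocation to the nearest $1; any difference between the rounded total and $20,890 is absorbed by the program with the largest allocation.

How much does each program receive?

Bellamy Nutrition: $735 | Summit Literacy: $1,124 | Thornfield Transit: $6,908 | Riverside Housing: $4,182 | East Advocacy: $3,504 | Winslow Youth: $4,437

Clients served total 3,495; headcount total 659.
Composite weights (75% clients served + 25% headcount): Bellamy Nutrition 0.0352; Summit Literacy 0.0538; Thornfield Transit 0.3307; Riverside Housing 0.2002; East Advocacy 0.1677; Winslow Youth 0.2124.
Unrounded shares: Bellamy Nutrition 735.497; Summit Literacy 1,123.58; Thornfield Transit 6,907.47; Riverside Housing 4,182.48; East Advocacy 3,503.63; Winslow Youth 4,437.34.
After rounding ($1): Bellamy Nutrition $735; Summit Literacy $1,124; Thornfield Transit $6,907; Riverside Housing $4,182; East Advocacy $3,504; Winslow Youth $4,437. Sum = $20,889.
Difference $20,890 − $20,889 = +$1 applied to largest allocation (Thornfield Transit): Thornfield Transit becomes $6,908.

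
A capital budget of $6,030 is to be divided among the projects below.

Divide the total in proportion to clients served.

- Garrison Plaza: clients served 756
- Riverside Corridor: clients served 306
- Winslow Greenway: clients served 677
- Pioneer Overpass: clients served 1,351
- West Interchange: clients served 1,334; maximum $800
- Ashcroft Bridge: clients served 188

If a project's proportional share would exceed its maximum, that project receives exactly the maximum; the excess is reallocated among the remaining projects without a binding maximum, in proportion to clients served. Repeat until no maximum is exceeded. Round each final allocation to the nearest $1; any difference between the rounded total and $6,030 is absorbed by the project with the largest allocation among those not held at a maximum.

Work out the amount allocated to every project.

Combined clients served = 4,612.
Proportional shares (ignoring caps): Garrison Plaza 988.44; Riverside Corridor 400.08; Winslow Greenway 885.15; Pioneer Overpass 1,766.38; West Interchange 1,744.15; Ashcroft Bridge 245.80.
Held at cap: West Interchange ($800); residual $5,230 reallocated over remaining clients served 3,278.
Shares after redistribution: Garrison Plaza 1,206.19 → $1,206; Riverside Corridor 488.22 → $488; Winslow Greenway 1,080.14 → $1,080; Pioneer Overpass 2,155.5003 → $2,156; Ashcroft Bridge 299.95 → $300.

Garrison Plaza: $1,206 | Riverside Corridor: $488 | Winslow Greenway: $1,080 | Pioneer Overpass: $2,156 | West Interchange: $800 | Ashcroft Bridge: $300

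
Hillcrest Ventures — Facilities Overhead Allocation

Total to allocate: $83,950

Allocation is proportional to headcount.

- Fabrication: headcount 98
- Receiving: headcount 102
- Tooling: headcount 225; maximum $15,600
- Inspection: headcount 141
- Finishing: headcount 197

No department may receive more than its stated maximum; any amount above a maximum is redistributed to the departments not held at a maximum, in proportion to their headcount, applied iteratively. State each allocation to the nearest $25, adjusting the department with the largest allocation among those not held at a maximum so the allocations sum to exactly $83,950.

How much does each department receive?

Headcount total: 763.
Pro-rata shares before constraints: Fabrication 10,782.57; Receiving 11,222.67; Tooling 24,755.90; Inspection 15,513.70; Finishing 21,675.16.
Held at cap: Tooling ($15,600); remaining pool $68,350 reallocated over remaining headcount 538.
Shares after redistribution: Fabrication 12,450.37 → $12,450; Receiving 12,958.55 → $12,950; Inspection 17,913.29 → $17,925; Finishing 25,027.79 → $25,025.

Fabrication: $12,450 | Receiving: $12,950 | Tooling: $15,600 | Inspection: $17,925 | Finishing: $25,025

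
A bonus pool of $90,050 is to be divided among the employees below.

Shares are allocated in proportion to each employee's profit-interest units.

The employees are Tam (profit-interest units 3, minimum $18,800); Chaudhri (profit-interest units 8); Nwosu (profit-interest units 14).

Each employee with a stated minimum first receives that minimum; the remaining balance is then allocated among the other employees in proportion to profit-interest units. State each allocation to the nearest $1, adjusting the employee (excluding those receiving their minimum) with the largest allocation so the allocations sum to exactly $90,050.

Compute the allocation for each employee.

Tam: $18,800; Chaudhri: $25,909; Nwosu: $45,341

Fund the minimums — Tam $18,800. Remaining pool $71,250.
Remaining pool split over remaining profit-interest units 22: Chaudhri 25,909.09 → $25,909; Nwosu 45,340.91 → $45,341.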